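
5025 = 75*67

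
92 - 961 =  - 869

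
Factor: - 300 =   -  2^2 * 3^1*5^2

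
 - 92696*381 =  - 35317176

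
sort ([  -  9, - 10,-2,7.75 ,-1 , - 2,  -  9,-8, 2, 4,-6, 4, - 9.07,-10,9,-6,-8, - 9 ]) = [-10, - 10,-9.07, - 9,-9,-9 , - 8,  -  8, - 6, - 6, - 2,-2, - 1,2,4, 4, 7.75, 9]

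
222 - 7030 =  - 6808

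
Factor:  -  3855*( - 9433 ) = 3^1 * 5^1*257^1*9433^1 = 36364215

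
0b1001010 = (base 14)54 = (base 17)46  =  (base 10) 74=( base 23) 35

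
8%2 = 0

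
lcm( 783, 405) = 11745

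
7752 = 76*102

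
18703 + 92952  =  111655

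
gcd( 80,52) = 4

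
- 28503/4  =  -28503/4=- 7125.75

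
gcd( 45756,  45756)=45756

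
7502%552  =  326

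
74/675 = 74/675 = 0.11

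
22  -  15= 7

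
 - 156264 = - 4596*34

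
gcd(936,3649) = 1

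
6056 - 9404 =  - 3348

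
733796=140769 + 593027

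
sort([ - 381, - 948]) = [-948, - 381 ] 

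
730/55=13 + 3/11 = 13.27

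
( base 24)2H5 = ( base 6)11125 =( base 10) 1565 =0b11000011101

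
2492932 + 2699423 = 5192355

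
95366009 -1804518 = 93561491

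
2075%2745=2075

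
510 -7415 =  - 6905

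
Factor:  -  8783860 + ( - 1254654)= - 10038514 = - 2^1*5019257^1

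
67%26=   15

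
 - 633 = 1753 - 2386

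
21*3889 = 81669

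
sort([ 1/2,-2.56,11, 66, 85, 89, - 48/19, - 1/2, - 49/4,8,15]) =[ - 49/4,-2.56, - 48/19, - 1/2, 1/2, 8,11, 15, 66, 85, 89]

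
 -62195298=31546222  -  93741520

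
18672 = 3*6224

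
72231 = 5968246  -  5896015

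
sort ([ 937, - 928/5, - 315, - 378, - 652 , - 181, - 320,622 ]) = [ - 652, - 378 ,-320, - 315, - 928/5, - 181, 622, 937 ] 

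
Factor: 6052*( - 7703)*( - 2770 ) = 2^3*5^1*17^1*89^1 * 277^1*7703^1 = 129133400120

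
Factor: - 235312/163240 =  - 382/265 = -2^1*  5^( - 1 )*53^ ( - 1) *191^1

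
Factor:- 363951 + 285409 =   -  2^1 * 173^1*227^1=- 78542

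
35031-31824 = 3207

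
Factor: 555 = 3^1*5^1*37^1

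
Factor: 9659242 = 2^1*331^1 * 14591^1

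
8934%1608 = 894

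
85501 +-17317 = 68184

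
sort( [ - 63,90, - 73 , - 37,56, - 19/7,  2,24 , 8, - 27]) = [ - 73, - 63, - 37,-27, - 19/7, 2,8,24 , 56,  90]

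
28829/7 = 28829/7=4118.43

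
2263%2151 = 112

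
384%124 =12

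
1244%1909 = 1244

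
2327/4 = 2327/4 = 581.75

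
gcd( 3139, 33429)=1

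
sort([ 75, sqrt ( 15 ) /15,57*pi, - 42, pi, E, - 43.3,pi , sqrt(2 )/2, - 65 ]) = [ - 65, - 43.3, - 42, sqrt( 15 )/15 , sqrt( 2) /2,  E, pi,pi , 75, 57*pi ]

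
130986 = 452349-321363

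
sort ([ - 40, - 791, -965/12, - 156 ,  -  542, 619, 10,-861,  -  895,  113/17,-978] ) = [  -  978,- 895,-861, - 791, - 542, - 156, - 965/12, - 40, 113/17,10 , 619]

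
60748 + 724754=785502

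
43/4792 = 43/4792 = 0.01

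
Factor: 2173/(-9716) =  - 2^( - 2)*7^(  -  1 )*41^1*53^1*347^( - 1)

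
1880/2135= 376/427 = 0.88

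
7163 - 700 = 6463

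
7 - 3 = 4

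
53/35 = 1+18/35 =1.51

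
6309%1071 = 954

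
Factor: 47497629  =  3^1 *113^1*140111^1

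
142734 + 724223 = 866957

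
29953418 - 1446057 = 28507361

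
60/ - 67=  - 60/67 = -0.90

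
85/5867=85/5867 = 0.01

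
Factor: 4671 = 3^3*173^1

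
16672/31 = 16672/31 = 537.81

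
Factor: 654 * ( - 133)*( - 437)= 38011134 = 2^1*3^1*7^1*19^2*23^1*109^1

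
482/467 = 1 + 15/467 = 1.03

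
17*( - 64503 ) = -1096551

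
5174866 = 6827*758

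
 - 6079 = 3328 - 9407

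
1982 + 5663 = 7645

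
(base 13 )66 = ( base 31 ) 2M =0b1010100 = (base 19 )48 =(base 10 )84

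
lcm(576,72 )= 576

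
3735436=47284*79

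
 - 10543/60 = - 176 + 17/60 = - 175.72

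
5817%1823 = 348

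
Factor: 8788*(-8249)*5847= - 423861963564 = - 2^2*3^1*13^3*73^1* 113^1*1949^1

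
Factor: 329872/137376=389/162 = 2^(-1 )*3^( - 4) * 389^1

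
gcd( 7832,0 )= 7832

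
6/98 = 3/49  =  0.06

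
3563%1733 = 97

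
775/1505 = 155/301 = 0.51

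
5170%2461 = 248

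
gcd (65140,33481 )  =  1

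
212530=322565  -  110035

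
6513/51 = 127 + 12/17 =127.71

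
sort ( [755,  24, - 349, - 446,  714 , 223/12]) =[ - 446  , - 349,  223/12,24, 714, 755 ] 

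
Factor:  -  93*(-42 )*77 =300762= 2^1*3^2*7^2 * 11^1*31^1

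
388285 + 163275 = 551560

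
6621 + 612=7233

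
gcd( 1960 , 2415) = 35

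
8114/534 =15 + 52/267  =  15.19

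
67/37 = 1 +30/37= 1.81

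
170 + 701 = 871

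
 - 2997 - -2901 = - 96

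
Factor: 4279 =11^1*389^1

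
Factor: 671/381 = 3^ (-1)* 11^1 * 61^1*127^ (- 1 )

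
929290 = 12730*73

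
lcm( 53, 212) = 212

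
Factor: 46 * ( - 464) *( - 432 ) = 9220608 = 2^9*3^3 * 23^1 * 29^1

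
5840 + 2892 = 8732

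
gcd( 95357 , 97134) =1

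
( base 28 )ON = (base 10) 695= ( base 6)3115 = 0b1010110111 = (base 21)1C2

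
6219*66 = 410454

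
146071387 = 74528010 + 71543377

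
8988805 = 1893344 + 7095461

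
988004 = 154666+833338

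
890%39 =32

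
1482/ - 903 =- 494/301  =  - 1.64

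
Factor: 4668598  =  2^1*11^1 * 212209^1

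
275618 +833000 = 1108618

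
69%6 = 3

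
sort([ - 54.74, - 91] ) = [ - 91, - 54.74]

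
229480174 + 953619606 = 1183099780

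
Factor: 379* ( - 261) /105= - 32973/35 = -3^1*5^( - 1)*7^( - 1)*29^1*379^1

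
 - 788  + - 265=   -  1053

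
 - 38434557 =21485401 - 59919958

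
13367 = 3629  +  9738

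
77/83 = 77/83 = 0.93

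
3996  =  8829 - 4833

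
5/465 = 1/93 = 0.01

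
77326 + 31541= 108867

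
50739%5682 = 5283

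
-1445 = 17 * ( - 85) 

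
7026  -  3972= 3054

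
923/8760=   923/8760  =  0.11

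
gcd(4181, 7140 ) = 1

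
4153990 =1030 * 4033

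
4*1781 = 7124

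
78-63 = 15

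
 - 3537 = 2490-6027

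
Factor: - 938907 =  - 3^2*104323^1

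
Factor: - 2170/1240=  - 2^( - 2)*7^1 = - 7/4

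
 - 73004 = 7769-80773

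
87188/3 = 87188/3 = 29062.67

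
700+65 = 765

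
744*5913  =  4399272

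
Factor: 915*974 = 891210  =  2^1*3^1*5^1*61^1 *487^1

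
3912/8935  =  3912/8935 = 0.44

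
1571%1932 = 1571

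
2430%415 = 355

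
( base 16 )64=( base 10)100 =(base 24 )44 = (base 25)40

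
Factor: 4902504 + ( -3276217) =13^2*9623^1 = 1626287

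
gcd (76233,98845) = 1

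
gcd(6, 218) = 2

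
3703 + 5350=9053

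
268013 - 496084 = -228071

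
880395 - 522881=357514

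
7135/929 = 7135/929 = 7.68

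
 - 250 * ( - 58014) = 14503500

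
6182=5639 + 543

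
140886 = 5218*27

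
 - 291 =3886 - 4177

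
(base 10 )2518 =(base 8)4726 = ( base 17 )8c2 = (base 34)262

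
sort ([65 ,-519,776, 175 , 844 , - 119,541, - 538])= [  -  538,-519 , - 119, 65,175,541, 776, 844]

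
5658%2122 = 1414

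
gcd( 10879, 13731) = 23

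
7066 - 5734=1332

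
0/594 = 0 = 0.00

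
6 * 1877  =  11262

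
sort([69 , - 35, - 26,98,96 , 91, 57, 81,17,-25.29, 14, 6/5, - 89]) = [ - 89 , - 35,- 26,-25.29 , 6/5,  14,17, 57,  69,81, 91, 96, 98 ]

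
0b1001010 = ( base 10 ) 74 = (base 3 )2202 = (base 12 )62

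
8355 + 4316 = 12671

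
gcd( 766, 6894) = 766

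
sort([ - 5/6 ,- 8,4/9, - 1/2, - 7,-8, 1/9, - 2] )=[-8, - 8, - 7, - 2, - 5/6,-1/2 , 1/9, 4/9] 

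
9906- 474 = 9432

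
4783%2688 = 2095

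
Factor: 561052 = 2^2*140263^1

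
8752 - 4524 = 4228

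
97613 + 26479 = 124092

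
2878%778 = 544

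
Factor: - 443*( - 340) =150620 = 2^2*5^1*17^1*443^1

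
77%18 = 5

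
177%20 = 17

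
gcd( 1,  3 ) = 1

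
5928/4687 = 5928/4687  =  1.26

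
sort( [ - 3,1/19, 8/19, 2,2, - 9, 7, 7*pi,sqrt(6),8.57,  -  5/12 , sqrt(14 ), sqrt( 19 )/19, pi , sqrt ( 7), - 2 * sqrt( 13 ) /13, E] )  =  [-9 , -3,-2*sqrt( 13 ) /13, - 5/12, 1/19,sqrt(19 ) /19,8/19,2,  2, sqrt( 6 ), sqrt( 7 ), E, pi, sqrt( 14), 7, 8.57,7*pi ]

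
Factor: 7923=3^1*19^1*139^1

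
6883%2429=2025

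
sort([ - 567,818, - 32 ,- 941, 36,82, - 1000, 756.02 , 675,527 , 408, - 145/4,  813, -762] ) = [ - 1000, - 941  ,-762 , - 567 , - 145/4,  -  32,36, 82,408,  527,675, 756.02,813 , 818]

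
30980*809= 25062820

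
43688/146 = 299 + 17/73 = 299.23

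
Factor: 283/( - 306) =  -2^(-1) * 3^(  -  2 )*17^( - 1)*283^1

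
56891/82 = 56891/82 = 693.79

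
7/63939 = 7/63939 = 0.00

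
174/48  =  29/8 = 3.62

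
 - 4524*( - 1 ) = 4524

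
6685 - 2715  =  3970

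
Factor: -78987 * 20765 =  -3^1*5^1*113^1*233^1 *4153^1 = - 1640165055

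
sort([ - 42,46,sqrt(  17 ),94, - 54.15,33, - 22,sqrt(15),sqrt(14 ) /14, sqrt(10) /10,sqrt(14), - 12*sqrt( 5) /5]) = [  -  54.15,  -  42 , - 22, - 12*sqrt(5 ) /5 , sqrt( 14)/14,  sqrt(10 ) /10,sqrt(14),sqrt ( 15),sqrt( 17 ), 33,46,94]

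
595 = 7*85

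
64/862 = 32/431 = 0.07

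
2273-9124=- 6851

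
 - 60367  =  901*( - 67 )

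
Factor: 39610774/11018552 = 19805387/5509276=2^ ( - 2)*7^1*61^ ( - 1 )*67^( - 1 )*337^( - 1 )  *  2829341^1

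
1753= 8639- 6886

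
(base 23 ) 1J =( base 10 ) 42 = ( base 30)1C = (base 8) 52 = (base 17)28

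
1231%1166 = 65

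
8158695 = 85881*95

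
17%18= 17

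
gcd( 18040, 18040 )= 18040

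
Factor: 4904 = 2^3*613^1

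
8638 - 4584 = 4054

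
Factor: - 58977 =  - 3^2*6553^1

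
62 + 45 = 107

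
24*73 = 1752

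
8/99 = 8/99 = 0.08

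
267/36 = 7 + 5/12 = 7.42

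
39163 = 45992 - 6829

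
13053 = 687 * 19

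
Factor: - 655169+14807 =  - 640362 = - 2^1*3^1*106727^1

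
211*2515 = 530665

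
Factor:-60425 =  - 5^2*2417^1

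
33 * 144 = 4752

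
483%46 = 23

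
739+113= 852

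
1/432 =1/432 = 0.00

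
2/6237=2/6237 = 0.00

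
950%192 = 182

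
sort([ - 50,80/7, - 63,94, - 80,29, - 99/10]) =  [ - 80 , - 63, - 50, - 99/10,  80/7 , 29, 94 ] 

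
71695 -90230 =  - 18535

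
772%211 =139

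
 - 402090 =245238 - 647328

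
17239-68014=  - 50775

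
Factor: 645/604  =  2^( - 2 )*3^1*5^1*43^1 * 151^( - 1)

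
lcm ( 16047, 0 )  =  0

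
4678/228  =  2339/114 =20.52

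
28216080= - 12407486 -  - 40623566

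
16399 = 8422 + 7977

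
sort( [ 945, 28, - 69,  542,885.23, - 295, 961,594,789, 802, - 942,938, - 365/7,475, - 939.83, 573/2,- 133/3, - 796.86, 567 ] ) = [ - 942,- 939.83, - 796.86, - 295, - 69, - 365/7, - 133/3,28, 573/2,475, 542 , 567, 594, 789, 802,  885.23,  938, 945, 961]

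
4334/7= 619  +  1/7 =619.14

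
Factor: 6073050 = 2^1*3^1*5^2*40487^1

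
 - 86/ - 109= 86/109 = 0.79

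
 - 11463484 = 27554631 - 39018115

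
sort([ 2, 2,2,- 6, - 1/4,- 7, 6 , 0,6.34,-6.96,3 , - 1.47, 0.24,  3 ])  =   [  -  7, - 6.96,- 6, - 1.47,  -  1/4, 0,0.24, 2,  2,2,3,3, 6,6.34 ] 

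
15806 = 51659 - 35853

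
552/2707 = 552/2707=0.20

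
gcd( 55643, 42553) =7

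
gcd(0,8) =8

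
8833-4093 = 4740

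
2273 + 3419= 5692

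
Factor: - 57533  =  -7^1*8219^1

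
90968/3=90968/3=   30322.67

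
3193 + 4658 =7851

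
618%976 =618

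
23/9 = 2 + 5/9 = 2.56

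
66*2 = 132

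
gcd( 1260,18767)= 7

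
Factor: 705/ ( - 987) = - 5^1*7^( - 1) = -5/7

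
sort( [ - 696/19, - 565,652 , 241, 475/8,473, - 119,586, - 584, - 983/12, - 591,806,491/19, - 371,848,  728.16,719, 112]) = [ - 591, - 584, - 565, - 371, - 119, - 983/12, - 696/19,491/19, 475/8, 112, 241, 473, 586, 652, 719,728.16,806, 848] 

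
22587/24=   941 + 1/8 = 941.12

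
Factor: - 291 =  - 3^1*97^1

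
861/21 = 41 = 41.00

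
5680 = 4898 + 782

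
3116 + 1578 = 4694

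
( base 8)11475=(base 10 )4925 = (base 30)5E5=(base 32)4pt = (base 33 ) 4H8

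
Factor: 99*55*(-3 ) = -3^3*5^1* 11^2 = - 16335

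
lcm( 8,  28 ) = 56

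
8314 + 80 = 8394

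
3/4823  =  3/4823 =0.00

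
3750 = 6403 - 2653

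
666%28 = 22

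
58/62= 29/31=0.94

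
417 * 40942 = 17072814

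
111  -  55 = 56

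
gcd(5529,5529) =5529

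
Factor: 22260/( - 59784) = -35/94 = - 2^(-1) * 5^1 * 7^1*47^ ( - 1 ) 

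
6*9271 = 55626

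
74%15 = 14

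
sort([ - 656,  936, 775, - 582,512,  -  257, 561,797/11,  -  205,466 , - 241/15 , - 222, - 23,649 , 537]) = [ - 656, - 582, - 257,-222, - 205, - 23,-241/15,797/11, 466,512, 537,561,649 , 775,936]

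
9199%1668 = 859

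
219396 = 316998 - 97602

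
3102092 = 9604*323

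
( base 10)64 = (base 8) 100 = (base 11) 59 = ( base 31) 22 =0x40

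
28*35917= 1005676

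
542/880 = 271/440 = 0.62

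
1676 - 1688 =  - 12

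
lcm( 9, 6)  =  18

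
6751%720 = 271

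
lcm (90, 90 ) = 90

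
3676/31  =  3676/31  =  118.58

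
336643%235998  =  100645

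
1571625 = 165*9525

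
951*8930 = 8492430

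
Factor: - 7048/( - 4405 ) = 2^3*5^ ( - 1)  =  8/5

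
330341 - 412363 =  - 82022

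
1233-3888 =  - 2655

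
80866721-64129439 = 16737282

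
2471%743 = 242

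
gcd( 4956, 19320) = 84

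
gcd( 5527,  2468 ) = 1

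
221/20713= 221/20713 = 0.01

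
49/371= 7/53   =  0.13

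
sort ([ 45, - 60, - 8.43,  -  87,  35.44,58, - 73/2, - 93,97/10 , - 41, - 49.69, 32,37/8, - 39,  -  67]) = [  -  93, - 87, - 67, -60,-49.69, - 41,-39, - 73/2, - 8.43,37/8,97/10,32, 35.44,45, 58 ]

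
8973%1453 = 255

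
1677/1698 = 559/566 = 0.99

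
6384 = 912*7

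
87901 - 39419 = 48482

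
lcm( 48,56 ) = 336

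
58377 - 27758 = 30619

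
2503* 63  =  157689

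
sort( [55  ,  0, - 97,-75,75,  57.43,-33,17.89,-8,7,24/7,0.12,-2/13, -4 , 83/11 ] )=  [ - 97, - 75, - 33,-8,-4, - 2/13, 0,0.12, 24/7,7,83/11,  17.89,55, 57.43,75 ] 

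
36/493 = 36/493 =0.07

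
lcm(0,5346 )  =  0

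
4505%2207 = 91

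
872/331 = 2 + 210/331 =2.63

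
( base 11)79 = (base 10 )86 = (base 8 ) 126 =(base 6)222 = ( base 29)2S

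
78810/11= 78810/11 = 7164.55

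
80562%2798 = 2218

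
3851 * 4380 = 16867380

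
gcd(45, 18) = 9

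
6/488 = 3/244=0.01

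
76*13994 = 1063544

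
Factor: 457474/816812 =2^(-1 )*37^ (  -  1 )*5519^( - 1 )*228737^1 = 228737/408406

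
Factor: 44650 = 2^1 * 5^2  *  19^1*47^1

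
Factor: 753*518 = 390054 = 2^1*3^1*7^1*37^1*251^1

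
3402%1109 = 75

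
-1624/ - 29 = 56/1=56.00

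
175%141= 34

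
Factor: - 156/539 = - 2^2*3^1*7^( - 2) * 11^(  -  1 )*13^1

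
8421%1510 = 871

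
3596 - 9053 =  - 5457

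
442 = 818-376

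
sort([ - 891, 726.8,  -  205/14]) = [ - 891, - 205/14,726.8]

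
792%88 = 0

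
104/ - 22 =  - 52/11 = - 4.73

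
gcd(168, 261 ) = 3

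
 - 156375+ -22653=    - 179028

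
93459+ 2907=96366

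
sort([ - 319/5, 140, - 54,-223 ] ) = [  -  223 , - 319/5 , - 54,140 ]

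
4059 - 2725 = 1334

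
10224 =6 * 1704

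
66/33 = 2 =2.00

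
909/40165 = 909/40165= 0.02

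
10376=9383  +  993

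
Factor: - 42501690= - 2^1*3^2*5^1*7^1*11^1*6133^1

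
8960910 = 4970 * 1803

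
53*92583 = 4906899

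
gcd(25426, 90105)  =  1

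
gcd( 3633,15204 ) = 21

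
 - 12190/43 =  - 284 + 22/43 = - 283.49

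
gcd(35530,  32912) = 374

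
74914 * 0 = 0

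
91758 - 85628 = 6130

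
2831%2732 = 99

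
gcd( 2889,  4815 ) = 963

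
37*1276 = 47212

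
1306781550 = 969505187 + 337276363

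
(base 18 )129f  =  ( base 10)6657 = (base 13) 3051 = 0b1101000000001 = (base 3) 100010120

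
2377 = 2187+190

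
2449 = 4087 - 1638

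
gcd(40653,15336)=9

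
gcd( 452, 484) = 4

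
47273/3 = 47273/3 =15757.67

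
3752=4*938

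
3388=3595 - 207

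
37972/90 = 18986/45 = 421.91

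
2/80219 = 2/80219 = 0.00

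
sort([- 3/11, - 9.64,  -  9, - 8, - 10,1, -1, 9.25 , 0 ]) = [-10, - 9.64 ,-9, - 8,-1, - 3/11, 0 , 1, 9.25]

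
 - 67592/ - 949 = 71 + 213/949=71.22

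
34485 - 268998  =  - 234513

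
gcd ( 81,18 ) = 9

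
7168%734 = 562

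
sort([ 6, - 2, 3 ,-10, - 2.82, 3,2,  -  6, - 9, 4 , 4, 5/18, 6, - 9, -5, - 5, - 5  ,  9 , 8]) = [ - 10, - 9, - 9,- 6, - 5, - 5 , - 5, - 2.82, - 2 , 5/18, 2, 3,3, 4, 4,6, 6,  8 , 9]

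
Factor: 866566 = 2^1 * 61^1*7103^1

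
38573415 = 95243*405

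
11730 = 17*690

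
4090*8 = 32720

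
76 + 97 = 173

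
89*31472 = 2801008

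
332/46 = 166/23=7.22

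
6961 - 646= 6315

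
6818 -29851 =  - 23033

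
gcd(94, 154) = 2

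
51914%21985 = 7944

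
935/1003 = 55/59 = 0.93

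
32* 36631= 1172192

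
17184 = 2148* 8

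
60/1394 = 30/697= 0.04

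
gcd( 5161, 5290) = 1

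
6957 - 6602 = 355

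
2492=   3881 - 1389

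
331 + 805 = 1136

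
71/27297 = 71/27297 = 0.00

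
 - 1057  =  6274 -7331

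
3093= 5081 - 1988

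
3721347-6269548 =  - 2548201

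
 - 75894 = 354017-429911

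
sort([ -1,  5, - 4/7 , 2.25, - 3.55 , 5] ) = [- 3.55, - 1, - 4/7, 2.25, 5,5]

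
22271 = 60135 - 37864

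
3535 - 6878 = - 3343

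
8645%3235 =2175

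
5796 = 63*92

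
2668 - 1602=1066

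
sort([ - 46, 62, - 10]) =[ -46, - 10,62 ]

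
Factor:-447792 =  - 2^4*3^1*19^1*491^1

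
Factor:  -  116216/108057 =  - 584/543 = - 2^3*3^( - 1)*73^1*181^(-1)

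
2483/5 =496 + 3/5  =  496.60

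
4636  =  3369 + 1267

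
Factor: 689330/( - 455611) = - 2^1*5^1*13^ ( - 1)*29^1*101^ (  -  1 )*347^( - 1 )*2377^1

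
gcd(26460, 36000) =180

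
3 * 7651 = 22953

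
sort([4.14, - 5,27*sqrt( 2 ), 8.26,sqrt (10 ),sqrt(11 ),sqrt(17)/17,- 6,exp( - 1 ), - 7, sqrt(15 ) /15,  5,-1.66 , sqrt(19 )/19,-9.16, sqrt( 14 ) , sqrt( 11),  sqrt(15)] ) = [  -  9.16,-7,  -  6, - 5, - 1.66,sqrt( 19)/19,sqrt( 17)/17,sqrt( 15 )/15,exp(-1 ), sqrt(10 ), sqrt(11),sqrt(11),sqrt ( 14), sqrt (15 ) , 4.14 , 5,8.26, 27*sqrt(2)] 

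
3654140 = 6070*602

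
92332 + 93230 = 185562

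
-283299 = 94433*( - 3)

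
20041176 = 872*22983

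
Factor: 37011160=2^3*5^1*925279^1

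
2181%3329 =2181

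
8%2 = 0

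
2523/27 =93 + 4/9 = 93.44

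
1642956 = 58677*28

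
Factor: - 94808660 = - 2^2*5^1*17^1*278849^1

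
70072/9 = 70072/9=7785.78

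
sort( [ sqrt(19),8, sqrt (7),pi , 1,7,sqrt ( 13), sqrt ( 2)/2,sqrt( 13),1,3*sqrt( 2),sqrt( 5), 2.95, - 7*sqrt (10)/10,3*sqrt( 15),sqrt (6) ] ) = [-7*sqrt (10) /10, sqrt( 2)/2, 1,1, sqrt (5),sqrt(6 ),sqrt( 7),2.95, pi,sqrt( 13),  sqrt ( 13), 3*sqrt ( 2), sqrt( 19), 7, 8, 3 * sqrt (15 ) ]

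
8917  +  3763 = 12680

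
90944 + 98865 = 189809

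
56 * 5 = 280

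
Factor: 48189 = 3^1*16063^1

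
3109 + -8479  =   - 5370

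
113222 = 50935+62287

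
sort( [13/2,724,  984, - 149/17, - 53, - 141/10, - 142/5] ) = [ - 53, - 142/5,  -  141/10, - 149/17 , 13/2, 724,984 ] 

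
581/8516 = 581/8516 =0.07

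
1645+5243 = 6888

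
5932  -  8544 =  - 2612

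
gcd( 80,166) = 2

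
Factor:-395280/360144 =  - 45/41 = - 3^2*5^1*41^( - 1)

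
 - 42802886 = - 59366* 721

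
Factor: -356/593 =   -  2^2 *89^1 * 593^(  -  1 )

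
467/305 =467/305  =  1.53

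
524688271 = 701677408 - 176989137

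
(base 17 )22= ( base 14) 28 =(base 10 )36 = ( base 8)44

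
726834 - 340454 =386380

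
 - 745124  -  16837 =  - 761961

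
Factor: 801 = 3^2*89^1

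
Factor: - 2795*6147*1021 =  - 17541663165 =-  3^2*5^1 *13^1*43^1*683^1 * 1021^1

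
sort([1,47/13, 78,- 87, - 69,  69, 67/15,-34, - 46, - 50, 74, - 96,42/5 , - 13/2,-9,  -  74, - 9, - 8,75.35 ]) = [ - 96, - 87 , - 74, - 69,-50,  -  46, - 34, - 9, - 9, - 8, - 13/2, 1,  47/13,67/15, 42/5 , 69,  74, 75.35 , 78]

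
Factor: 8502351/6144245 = 3^1*5^(-1 ) * 11^1*  13^1*19819^1*1228849^( - 1)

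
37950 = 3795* 10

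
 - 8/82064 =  - 1/10258 = -0.00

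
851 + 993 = 1844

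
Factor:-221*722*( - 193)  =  30795466 = 2^1*13^1*17^1*19^2*193^1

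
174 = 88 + 86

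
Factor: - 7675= -5^2*307^1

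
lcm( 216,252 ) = 1512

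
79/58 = 79/58 = 1.36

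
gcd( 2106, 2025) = 81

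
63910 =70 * 913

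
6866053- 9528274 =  - 2662221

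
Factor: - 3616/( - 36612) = 2^3 * 3^( - 4)= 8/81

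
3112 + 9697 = 12809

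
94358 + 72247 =166605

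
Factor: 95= 5^1*19^1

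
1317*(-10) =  -13170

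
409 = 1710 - 1301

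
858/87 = 9 + 25/29 = 9.86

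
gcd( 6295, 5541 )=1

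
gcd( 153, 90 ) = 9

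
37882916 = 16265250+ 21617666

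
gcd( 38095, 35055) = 95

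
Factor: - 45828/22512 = - 2^(-2 )*3^1*7^(  -  1)*19^1 = - 57/28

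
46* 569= 26174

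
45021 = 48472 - 3451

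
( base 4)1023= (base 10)75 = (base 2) 1001011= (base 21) 3c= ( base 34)27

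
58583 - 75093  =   - 16510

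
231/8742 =77/2914  =  0.03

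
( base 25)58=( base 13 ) a3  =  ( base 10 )133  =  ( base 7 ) 250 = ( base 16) 85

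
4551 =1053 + 3498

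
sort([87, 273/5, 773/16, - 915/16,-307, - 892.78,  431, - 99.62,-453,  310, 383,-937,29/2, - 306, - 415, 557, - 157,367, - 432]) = [ - 937,  -  892.78, - 453  , - 432, - 415, -307 ,-306,-157,-99.62, - 915/16, 29/2 , 773/16, 273/5, 87, 310, 367, 383, 431,557]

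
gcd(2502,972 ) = 18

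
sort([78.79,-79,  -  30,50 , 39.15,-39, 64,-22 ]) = [-79,-39, - 30,  -  22, 39.15,50, 64, 78.79]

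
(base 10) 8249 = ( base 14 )3013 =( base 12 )4935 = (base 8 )20071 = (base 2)10000000111001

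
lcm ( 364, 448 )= 5824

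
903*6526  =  5892978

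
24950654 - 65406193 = -40455539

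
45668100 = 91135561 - 45467461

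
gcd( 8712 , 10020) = 12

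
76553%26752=23049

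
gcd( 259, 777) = 259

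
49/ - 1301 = - 1 + 1252/1301=- 0.04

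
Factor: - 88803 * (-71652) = 6362912556  =  2^2*3^4 * 7^1*11^1*13^1*23^1*853^1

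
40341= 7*5763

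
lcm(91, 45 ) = 4095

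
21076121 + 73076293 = 94152414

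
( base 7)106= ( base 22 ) 2B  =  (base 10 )55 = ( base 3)2001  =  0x37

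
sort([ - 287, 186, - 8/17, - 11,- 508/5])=[ - 287, - 508/5, - 11, - 8/17, 186]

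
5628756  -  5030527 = 598229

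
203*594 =120582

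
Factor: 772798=2^1*13^1 * 29723^1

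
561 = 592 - 31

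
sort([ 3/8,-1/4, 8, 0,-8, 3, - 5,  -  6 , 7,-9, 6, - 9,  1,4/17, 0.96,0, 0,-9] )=[ - 9 ,  -  9,-9,-8 ,- 6,- 5, - 1/4,0, 0, 0, 4/17 , 3/8, 0.96,1,3,6, 7, 8 ]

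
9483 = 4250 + 5233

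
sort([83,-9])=[- 9, 83] 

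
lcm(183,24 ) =1464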